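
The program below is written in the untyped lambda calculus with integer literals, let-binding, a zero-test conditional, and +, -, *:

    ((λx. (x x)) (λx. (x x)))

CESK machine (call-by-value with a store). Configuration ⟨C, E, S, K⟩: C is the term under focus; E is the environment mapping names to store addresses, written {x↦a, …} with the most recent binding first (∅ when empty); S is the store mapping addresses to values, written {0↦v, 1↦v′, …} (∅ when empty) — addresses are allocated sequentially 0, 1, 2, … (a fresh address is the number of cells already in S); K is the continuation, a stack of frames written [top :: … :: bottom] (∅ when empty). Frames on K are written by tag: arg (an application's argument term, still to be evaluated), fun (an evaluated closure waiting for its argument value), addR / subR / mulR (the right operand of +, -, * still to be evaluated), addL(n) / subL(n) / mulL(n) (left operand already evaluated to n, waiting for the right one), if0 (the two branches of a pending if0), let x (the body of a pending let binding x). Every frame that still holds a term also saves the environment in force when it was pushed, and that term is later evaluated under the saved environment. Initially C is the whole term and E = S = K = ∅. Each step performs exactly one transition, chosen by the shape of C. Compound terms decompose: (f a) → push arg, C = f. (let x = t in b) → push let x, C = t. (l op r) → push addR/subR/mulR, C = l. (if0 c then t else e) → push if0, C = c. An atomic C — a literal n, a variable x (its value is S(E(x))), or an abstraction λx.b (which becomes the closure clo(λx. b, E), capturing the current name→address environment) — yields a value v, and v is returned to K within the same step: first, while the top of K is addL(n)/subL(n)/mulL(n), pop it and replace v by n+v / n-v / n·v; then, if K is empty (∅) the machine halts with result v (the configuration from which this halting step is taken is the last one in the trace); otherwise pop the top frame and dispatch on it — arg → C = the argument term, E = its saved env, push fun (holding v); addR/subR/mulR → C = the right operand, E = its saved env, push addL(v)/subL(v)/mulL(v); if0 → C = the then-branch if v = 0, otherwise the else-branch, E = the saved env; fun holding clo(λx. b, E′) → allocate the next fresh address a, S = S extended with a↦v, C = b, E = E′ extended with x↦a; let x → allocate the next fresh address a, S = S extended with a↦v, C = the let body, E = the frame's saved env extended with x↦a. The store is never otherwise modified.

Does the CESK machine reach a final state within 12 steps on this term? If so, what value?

Answer: DIVERGES (no final state within 12 steps)

Derivation:
[0] <C=((λx. (x x)) (λx. (x x))), E=∅, S=∅, K=∅>
[1] <C=(λx. (x x)), E=∅, S=∅, K=[arg]>
[2] <C=(λx. (x x)), E=∅, S=∅, K=[fun]>
[3] <C=(x x), E={x↦0}, S={0↦clo(λx. (x x), ∅)}, K=∅>
[4] <C=x, E={x↦0}, S={0↦clo(λx. (x x), ∅)}, K=[arg]>
[5] <C=x, E={x↦0}, S={0↦clo(λx. (x x), ∅)}, K=[fun]>
[6] <C=(x x), E={x↦1}, S={0↦clo(λx. (x x), ∅), 1↦clo(λx. (x x), ∅)}, K=∅>
[7] <C=x, E={x↦1}, S={0↦clo(λx. (x x), ∅), 1↦clo(λx. (x x), ∅)}, K=[arg]>
[8] <C=x, E={x↦1}, S={0↦clo(λx. (x x), ∅), 1↦clo(λx. (x x), ∅)}, K=[fun]>
[9] <C=(x x), E={x↦2}, S={0↦clo(λx. (x x), ∅), 1↦clo(λx. (x x), ∅), 2↦clo(λx. (x x), ∅)}, K=∅>
[10] <C=x, E={x↦2}, S={0↦clo(λx. (x x), ∅), 1↦clo(λx. (x x), ∅), 2↦clo(λx. (x x), ∅)}, K=[arg]>
[11] <C=x, E={x↦2}, S={0↦clo(λx. (x x), ∅), 1↦clo(λx. (x x), ∅), 2↦clo(λx. (x x), ∅)}, K=[fun]>
[12] <C=(x x), E={x↦3}, S={0↦clo(λx. (x x), ∅), 1↦clo(λx. (x x), ∅), 2↦clo(λx. (x x), ∅), 3↦clo(λx. (x x), ∅)}, K=∅>
→ 12 transitions taken and the configuration is still not final: no result within 12 steps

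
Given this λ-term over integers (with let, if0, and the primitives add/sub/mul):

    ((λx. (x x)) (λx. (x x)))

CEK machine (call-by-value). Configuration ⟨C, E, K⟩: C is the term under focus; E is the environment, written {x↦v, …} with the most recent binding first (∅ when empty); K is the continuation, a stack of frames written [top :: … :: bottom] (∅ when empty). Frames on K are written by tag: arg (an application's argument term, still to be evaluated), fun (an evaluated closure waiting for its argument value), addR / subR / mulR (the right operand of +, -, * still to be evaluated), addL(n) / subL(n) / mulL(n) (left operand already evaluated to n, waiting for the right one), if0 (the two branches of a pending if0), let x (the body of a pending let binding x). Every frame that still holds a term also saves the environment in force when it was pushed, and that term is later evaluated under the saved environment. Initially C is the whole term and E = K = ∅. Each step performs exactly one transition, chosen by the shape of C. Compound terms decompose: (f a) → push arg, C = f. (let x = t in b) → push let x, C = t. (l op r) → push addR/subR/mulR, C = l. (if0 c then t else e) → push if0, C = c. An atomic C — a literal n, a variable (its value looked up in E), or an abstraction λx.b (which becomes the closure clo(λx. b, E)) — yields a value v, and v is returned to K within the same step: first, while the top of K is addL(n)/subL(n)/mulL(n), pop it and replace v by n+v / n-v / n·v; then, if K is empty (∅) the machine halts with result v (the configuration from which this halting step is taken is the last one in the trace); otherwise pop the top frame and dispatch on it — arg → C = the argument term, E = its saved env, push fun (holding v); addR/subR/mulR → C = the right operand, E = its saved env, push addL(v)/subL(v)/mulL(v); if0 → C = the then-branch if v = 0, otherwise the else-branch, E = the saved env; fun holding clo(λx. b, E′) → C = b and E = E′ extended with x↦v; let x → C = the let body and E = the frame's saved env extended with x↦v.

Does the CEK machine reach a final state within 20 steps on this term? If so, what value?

Answer: DIVERGES (no final state within 20 steps)

Execution trace:
[0] <C=((λx. (x x)) (λx. (x x))), E=∅, K=∅>
[1] <C=(λx. (x x)), E=∅, K=[arg]>
[2] <C=(λx. (x x)), E=∅, K=[fun]>
[3] <C=(x x), E={x↦clo(λx. (x x), ∅)}, K=∅>
[4] <C=x, E={x↦clo(λx. (x x), ∅)}, K=[arg]>
[5] <C=x, E={x↦clo(λx. (x x), ∅)}, K=[fun]>
… configuration repeats with period 3 (steps 3–5 recur indefinitely) …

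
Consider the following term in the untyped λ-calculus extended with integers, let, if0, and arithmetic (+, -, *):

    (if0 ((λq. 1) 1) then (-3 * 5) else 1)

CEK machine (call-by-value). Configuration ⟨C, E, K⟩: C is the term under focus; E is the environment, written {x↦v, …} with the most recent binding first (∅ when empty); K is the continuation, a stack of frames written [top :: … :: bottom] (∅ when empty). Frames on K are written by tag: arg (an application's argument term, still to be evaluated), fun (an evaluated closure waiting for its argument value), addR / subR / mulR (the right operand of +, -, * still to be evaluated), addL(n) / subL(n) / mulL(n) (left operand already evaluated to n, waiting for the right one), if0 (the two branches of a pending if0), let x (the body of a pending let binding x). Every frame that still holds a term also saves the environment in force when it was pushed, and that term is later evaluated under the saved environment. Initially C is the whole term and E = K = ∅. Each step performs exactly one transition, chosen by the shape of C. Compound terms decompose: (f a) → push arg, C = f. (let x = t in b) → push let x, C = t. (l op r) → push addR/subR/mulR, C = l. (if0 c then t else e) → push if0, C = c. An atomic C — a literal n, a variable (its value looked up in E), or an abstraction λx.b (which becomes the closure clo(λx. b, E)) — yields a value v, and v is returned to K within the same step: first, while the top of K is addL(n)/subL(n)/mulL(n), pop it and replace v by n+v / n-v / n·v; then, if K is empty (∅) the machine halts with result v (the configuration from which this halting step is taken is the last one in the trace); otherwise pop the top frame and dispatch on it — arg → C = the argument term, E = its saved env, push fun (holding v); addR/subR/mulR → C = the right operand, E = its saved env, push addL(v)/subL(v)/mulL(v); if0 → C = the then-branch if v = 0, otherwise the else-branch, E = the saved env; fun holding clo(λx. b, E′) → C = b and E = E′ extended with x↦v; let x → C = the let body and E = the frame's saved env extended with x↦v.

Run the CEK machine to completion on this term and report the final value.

Answer: 1

Machine steps:
0. [C=(if0 ((λq. 1) 1) then (-3 * 5) else 1) | E=∅ | K=∅]
1. [C=((λq. 1) 1) | E=∅ | K=[if0]]
2. [C=(λq. 1) | E=∅ | K=[arg :: if0]]
3. [C=1 | E=∅ | K=[fun :: if0]]
4. [C=1 | E={q↦1} | K=[if0]]
5. [C=1 | E=∅ | K=∅]
→ final value 1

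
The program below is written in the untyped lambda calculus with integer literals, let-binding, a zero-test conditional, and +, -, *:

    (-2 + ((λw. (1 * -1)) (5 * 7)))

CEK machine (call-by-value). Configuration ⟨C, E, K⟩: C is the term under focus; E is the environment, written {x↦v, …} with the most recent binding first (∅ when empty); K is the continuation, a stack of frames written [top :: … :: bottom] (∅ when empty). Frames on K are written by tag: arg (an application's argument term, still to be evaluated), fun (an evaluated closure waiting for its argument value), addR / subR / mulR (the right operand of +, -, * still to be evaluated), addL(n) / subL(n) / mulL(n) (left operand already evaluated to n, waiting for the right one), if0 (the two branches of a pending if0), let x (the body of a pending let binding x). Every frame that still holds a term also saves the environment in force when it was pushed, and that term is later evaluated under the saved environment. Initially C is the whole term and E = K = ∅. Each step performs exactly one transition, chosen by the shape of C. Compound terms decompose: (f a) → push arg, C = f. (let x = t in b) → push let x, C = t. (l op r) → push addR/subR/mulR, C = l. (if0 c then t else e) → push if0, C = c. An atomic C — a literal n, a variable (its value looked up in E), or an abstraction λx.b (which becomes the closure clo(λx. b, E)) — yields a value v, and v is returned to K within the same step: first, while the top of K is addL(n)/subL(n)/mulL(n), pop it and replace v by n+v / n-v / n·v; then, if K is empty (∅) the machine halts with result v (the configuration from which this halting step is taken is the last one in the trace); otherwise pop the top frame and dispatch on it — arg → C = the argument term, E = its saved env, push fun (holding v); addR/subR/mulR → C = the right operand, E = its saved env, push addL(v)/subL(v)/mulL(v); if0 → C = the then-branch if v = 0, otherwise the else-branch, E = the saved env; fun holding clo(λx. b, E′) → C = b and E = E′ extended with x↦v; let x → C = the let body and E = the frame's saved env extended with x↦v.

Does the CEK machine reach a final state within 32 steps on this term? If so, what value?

Answer: -3

Machine steps:
0. ⟨C=(-2 + ((λw. (1 * -1)) (5 * 7))); E=∅; K=∅⟩
1. ⟨C=-2; E=∅; K=[addR]⟩
2. ⟨C=((λw. (1 * -1)) (5 * 7)); E=∅; K=[addL(-2)]⟩
3. ⟨C=(λw. (1 * -1)); E=∅; K=[arg :: addL(-2)]⟩
4. ⟨C=(5 * 7); E=∅; K=[fun :: addL(-2)]⟩
5. ⟨C=5; E=∅; K=[mulR :: fun :: addL(-2)]⟩
6. ⟨C=7; E=∅; K=[mulL(5) :: fun :: addL(-2)]⟩
7. ⟨C=(1 * -1); E={w↦35}; K=[addL(-2)]⟩
8. ⟨C=1; E={w↦35}; K=[mulR :: addL(-2)]⟩
9. ⟨C=-1; E={w↦35}; K=[mulL(1) :: addL(-2)]⟩
→ final value -3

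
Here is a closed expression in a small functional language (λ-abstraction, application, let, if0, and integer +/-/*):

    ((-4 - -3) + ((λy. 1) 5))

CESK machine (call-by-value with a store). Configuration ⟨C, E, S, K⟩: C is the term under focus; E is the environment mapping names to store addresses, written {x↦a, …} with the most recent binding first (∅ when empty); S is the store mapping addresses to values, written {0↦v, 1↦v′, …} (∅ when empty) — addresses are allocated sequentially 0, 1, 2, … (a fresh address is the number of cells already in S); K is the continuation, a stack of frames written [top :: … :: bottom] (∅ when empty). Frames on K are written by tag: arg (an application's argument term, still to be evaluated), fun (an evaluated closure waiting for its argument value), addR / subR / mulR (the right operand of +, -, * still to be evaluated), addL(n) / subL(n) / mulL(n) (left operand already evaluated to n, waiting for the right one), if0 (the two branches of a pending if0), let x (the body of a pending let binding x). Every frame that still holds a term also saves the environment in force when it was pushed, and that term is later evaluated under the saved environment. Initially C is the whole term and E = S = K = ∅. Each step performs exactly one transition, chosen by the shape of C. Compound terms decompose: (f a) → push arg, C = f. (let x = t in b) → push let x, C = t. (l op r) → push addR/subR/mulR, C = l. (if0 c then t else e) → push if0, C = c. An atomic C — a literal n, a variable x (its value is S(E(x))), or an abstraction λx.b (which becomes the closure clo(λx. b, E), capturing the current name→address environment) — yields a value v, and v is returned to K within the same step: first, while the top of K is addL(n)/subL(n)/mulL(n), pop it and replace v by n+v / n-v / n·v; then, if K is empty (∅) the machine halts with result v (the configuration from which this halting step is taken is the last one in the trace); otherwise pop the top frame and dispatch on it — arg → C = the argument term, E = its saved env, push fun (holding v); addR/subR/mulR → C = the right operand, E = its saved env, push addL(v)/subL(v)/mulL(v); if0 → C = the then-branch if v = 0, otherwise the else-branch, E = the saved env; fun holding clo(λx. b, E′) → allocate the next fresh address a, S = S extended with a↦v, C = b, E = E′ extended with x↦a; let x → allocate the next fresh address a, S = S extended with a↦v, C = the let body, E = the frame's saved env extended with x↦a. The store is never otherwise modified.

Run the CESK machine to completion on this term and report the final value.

t=0: <C=((-4 - -3) + ((λy. 1) 5)), E=∅, S=∅, K=∅>
t=1: <C=(-4 - -3), E=∅, S=∅, K=[addR]>
t=2: <C=-4, E=∅, S=∅, K=[subR :: addR]>
t=3: <C=-3, E=∅, S=∅, K=[subL(-4) :: addR]>
t=4: <C=((λy. 1) 5), E=∅, S=∅, K=[addL(-1)]>
t=5: <C=(λy. 1), E=∅, S=∅, K=[arg :: addL(-1)]>
t=6: <C=5, E=∅, S=∅, K=[fun :: addL(-1)]>
t=7: <C=1, E={y↦0}, S={0↦5}, K=[addL(-1)]>
→ final value 0

Answer: 0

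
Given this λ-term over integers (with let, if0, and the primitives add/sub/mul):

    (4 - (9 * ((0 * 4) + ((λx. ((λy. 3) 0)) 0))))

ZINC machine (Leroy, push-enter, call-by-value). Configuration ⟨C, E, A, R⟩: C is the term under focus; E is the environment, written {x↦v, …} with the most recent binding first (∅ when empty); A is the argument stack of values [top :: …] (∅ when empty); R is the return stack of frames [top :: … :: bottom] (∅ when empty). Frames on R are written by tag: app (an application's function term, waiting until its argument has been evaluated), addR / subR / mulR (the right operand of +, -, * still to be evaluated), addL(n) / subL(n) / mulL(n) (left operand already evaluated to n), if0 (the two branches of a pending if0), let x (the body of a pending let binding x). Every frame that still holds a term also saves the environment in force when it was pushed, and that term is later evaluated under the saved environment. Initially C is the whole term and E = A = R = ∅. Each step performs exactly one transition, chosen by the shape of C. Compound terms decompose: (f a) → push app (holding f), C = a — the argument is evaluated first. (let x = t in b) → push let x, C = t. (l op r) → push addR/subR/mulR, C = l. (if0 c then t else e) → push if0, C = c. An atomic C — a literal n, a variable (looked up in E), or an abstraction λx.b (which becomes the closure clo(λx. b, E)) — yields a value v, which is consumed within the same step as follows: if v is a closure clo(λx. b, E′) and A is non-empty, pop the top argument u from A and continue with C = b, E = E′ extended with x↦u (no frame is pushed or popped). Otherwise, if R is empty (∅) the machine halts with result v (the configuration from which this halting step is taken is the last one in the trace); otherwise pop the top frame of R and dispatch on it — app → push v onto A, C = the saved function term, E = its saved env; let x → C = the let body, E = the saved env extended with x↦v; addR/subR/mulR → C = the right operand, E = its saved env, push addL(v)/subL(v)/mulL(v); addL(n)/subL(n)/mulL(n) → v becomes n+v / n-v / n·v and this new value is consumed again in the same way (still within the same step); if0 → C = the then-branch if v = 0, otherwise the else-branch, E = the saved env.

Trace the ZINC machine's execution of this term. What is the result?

Answer: -23

Derivation:
[0] [C=(4 - (9 * ((0 * 4) + ((λx. ((λy. 3) 0)) 0)))) | E=∅ | A=∅ | R=∅]
[1] [C=4 | E=∅ | A=∅ | R=[subR]]
[2] [C=(9 * ((0 * 4) + ((λx. ((λy. 3) 0)) 0))) | E=∅ | A=∅ | R=[subL(4)]]
[3] [C=9 | E=∅ | A=∅ | R=[mulR :: subL(4)]]
[4] [C=((0 * 4) + ((λx. ((λy. 3) 0)) 0)) | E=∅ | A=∅ | R=[mulL(9) :: subL(4)]]
[5] [C=(0 * 4) | E=∅ | A=∅ | R=[addR :: mulL(9) :: subL(4)]]
[6] [C=0 | E=∅ | A=∅ | R=[mulR :: addR :: mulL(9) :: subL(4)]]
[7] [C=4 | E=∅ | A=∅ | R=[mulL(0) :: addR :: mulL(9) :: subL(4)]]
[8] [C=((λx. ((λy. 3) 0)) 0) | E=∅ | A=∅ | R=[addL(0) :: mulL(9) :: subL(4)]]
[9] [C=0 | E=∅ | A=∅ | R=[app :: addL(0) :: mulL(9) :: subL(4)]]
[10] [C=(λx. ((λy. 3) 0)) | E=∅ | A=[0] | R=[addL(0) :: mulL(9) :: subL(4)]]
[11] [C=((λy. 3) 0) | E={x↦0} | A=∅ | R=[addL(0) :: mulL(9) :: subL(4)]]
[12] [C=0 | E={x↦0} | A=∅ | R=[app :: addL(0) :: mulL(9) :: subL(4)]]
[13] [C=(λy. 3) | E={x↦0} | A=[0] | R=[addL(0) :: mulL(9) :: subL(4)]]
[14] [C=3 | E={y↦0, x↦0} | A=∅ | R=[addL(0) :: mulL(9) :: subL(4)]]
→ final value -23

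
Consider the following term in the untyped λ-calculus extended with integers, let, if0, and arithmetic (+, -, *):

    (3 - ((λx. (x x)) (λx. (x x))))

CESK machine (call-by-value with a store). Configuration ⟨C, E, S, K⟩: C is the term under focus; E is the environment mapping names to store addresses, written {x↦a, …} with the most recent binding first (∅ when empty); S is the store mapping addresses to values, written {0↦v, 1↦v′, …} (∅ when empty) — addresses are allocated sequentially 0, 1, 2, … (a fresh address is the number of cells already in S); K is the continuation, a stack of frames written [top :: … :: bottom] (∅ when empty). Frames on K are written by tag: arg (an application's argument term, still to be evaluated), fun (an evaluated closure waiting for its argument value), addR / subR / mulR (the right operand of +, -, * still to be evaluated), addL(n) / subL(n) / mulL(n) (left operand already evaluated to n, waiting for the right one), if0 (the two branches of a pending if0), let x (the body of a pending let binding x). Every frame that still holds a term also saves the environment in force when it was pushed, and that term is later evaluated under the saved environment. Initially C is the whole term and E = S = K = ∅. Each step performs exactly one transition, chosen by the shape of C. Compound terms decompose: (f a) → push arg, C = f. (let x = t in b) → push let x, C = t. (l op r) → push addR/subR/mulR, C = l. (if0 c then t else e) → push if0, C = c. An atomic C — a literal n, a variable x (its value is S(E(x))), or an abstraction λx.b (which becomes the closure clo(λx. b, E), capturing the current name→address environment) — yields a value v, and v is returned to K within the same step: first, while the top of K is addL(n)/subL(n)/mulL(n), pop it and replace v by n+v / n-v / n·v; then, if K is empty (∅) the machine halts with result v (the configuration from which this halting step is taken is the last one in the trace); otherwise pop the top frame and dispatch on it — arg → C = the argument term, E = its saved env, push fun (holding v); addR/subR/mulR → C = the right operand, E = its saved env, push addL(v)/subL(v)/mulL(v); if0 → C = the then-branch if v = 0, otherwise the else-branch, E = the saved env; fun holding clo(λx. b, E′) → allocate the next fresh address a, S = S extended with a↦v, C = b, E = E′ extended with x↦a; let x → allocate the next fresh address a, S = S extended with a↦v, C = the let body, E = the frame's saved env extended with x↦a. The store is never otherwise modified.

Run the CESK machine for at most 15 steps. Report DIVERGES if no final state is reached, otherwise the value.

Answer: DIVERGES (no final state within 15 steps)

Machine steps:
t=0: <C=(3 - ((λx. (x x)) (λx. (x x)))), E=∅, S=∅, K=∅>
t=1: <C=3, E=∅, S=∅, K=[subR]>
t=2: <C=((λx. (x x)) (λx. (x x))), E=∅, S=∅, K=[subL(3)]>
t=3: <C=(λx. (x x)), E=∅, S=∅, K=[arg :: subL(3)]>
t=4: <C=(λx. (x x)), E=∅, S=∅, K=[fun :: subL(3)]>
t=5: <C=(x x), E={x↦0}, S={0↦clo(λx. (x x), ∅)}, K=[subL(3)]>
t=6: <C=x, E={x↦0}, S={0↦clo(λx. (x x), ∅)}, K=[arg :: subL(3)]>
t=7: <C=x, E={x↦0}, S={0↦clo(λx. (x x), ∅)}, K=[fun :: subL(3)]>
t=8: <C=(x x), E={x↦1}, S={0↦clo(λx. (x x), ∅), 1↦clo(λx. (x x), ∅)}, K=[subL(3)]>
t=9: <C=x, E={x↦1}, S={0↦clo(λx. (x x), ∅), 1↦clo(λx. (x x), ∅)}, K=[arg :: subL(3)]>
t=10: <C=x, E={x↦1}, S={0↦clo(λx. (x x), ∅), 1↦clo(λx. (x x), ∅)}, K=[fun :: subL(3)]>
t=11: <C=(x x), E={x↦2}, S={0↦clo(λx. (x x), ∅), 1↦clo(λx. (x x), ∅), 2↦clo(λx. (x x), ∅)}, K=[subL(3)]>
t=12: <C=x, E={x↦2}, S={0↦clo(λx. (x x), ∅), 1↦clo(λx. (x x), ∅), 2↦clo(λx. (x x), ∅)}, K=[arg :: subL(3)]>
t=13: <C=x, E={x↦2}, S={0↦clo(λx. (x x), ∅), 1↦clo(λx. (x x), ∅), 2↦clo(λx. (x x), ∅)}, K=[fun :: subL(3)]>
t=14: <C=(x x), E={x↦3}, S={0↦clo(λx. (x x), ∅), 1↦clo(λx. (x x), ∅), 2↦clo(λx. (x x), ∅), 3↦clo(λx. (x x), ∅)}, K=[subL(3)]>
t=15: <C=x, E={x↦3}, S={0↦clo(λx. (x x), ∅), 1↦clo(λx. (x x), ∅), 2↦clo(λx. (x x), ∅), 3↦clo(λx. (x x), ∅)}, K=[arg :: subL(3)]>
→ 15 transitions taken and the configuration is still not final: no result within 15 steps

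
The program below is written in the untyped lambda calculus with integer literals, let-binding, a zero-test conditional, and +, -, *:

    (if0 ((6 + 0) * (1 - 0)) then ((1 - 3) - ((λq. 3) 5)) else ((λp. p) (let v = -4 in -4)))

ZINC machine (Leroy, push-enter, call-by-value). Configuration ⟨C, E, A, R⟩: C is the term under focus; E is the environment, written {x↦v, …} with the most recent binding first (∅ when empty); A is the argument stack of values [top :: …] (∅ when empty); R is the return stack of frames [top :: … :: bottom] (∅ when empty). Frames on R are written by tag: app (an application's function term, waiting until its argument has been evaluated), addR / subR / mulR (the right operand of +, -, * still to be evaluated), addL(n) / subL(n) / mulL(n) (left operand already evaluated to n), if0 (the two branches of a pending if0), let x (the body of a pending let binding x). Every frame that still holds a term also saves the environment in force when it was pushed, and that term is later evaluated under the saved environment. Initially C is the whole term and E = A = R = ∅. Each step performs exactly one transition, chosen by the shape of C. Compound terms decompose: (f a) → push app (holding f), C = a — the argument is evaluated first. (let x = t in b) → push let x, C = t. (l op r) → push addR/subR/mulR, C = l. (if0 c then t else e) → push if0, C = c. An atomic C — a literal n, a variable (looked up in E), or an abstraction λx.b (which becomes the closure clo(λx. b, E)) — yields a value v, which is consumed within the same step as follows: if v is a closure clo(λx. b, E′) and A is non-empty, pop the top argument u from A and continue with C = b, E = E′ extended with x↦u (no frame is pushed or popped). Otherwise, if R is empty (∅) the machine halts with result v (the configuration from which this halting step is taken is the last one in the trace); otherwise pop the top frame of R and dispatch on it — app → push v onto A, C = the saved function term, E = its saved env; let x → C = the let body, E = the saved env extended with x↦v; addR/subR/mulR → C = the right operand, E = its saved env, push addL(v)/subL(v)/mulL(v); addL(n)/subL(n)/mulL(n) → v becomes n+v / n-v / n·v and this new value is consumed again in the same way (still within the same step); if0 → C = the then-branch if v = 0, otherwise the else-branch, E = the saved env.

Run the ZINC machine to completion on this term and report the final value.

[0] [C=(if0 ((6 + 0) * (1 - 0)) then ((1 - 3) - ((λq. 3) 5)) else ((λp. p) (let v = -4 in -4))) | E=∅ | A=∅ | R=∅]
[1] [C=((6 + 0) * (1 - 0)) | E=∅ | A=∅ | R=[if0]]
[2] [C=(6 + 0) | E=∅ | A=∅ | R=[mulR :: if0]]
[3] [C=6 | E=∅ | A=∅ | R=[addR :: mulR :: if0]]
[4] [C=0 | E=∅ | A=∅ | R=[addL(6) :: mulR :: if0]]
[5] [C=(1 - 0) | E=∅ | A=∅ | R=[mulL(6) :: if0]]
[6] [C=1 | E=∅ | A=∅ | R=[subR :: mulL(6) :: if0]]
[7] [C=0 | E=∅ | A=∅ | R=[subL(1) :: mulL(6) :: if0]]
[8] [C=((λp. p) (let v = -4 in -4)) | E=∅ | A=∅ | R=∅]
[9] [C=(let v = -4 in -4) | E=∅ | A=∅ | R=[app]]
[10] [C=-4 | E=∅ | A=∅ | R=[let v :: app]]
[11] [C=-4 | E={v↦-4} | A=∅ | R=[app]]
[12] [C=(λp. p) | E=∅ | A=[-4] | R=∅]
[13] [C=p | E={p↦-4} | A=∅ | R=∅]
→ final value -4

Answer: -4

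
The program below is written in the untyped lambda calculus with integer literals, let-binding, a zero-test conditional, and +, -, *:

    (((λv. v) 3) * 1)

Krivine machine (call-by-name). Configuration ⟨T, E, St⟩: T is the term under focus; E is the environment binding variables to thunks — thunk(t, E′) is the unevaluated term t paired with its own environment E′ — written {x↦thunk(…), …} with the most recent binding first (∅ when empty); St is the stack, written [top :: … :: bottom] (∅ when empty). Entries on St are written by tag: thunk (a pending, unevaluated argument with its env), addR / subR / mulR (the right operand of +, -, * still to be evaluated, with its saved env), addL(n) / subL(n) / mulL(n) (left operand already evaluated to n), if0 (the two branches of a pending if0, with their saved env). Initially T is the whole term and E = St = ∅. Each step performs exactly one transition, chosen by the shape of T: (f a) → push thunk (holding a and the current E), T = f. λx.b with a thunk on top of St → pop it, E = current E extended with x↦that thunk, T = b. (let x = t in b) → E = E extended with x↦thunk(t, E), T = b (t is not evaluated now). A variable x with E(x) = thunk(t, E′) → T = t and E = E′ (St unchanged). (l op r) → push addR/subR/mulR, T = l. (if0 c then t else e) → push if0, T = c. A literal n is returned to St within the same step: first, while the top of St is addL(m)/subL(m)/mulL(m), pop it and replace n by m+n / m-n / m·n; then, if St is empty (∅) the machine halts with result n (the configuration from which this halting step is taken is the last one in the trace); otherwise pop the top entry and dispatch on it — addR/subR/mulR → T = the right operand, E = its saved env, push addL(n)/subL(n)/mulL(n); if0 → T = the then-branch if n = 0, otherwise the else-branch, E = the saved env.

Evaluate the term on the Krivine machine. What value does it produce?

Answer: 3

Execution trace:
step 0: [T=(((λv. v) 3) * 1) | E=∅ | St=∅]
step 1: [T=((λv. v) 3) | E=∅ | St=[mulR]]
step 2: [T=(λv. v) | E=∅ | St=[thunk :: mulR]]
step 3: [T=v | E={v↦thunk(3, ∅)} | St=[mulR]]
step 4: [T=3 | E=∅ | St=[mulR]]
step 5: [T=1 | E=∅ | St=[mulL(3)]]
→ final value 3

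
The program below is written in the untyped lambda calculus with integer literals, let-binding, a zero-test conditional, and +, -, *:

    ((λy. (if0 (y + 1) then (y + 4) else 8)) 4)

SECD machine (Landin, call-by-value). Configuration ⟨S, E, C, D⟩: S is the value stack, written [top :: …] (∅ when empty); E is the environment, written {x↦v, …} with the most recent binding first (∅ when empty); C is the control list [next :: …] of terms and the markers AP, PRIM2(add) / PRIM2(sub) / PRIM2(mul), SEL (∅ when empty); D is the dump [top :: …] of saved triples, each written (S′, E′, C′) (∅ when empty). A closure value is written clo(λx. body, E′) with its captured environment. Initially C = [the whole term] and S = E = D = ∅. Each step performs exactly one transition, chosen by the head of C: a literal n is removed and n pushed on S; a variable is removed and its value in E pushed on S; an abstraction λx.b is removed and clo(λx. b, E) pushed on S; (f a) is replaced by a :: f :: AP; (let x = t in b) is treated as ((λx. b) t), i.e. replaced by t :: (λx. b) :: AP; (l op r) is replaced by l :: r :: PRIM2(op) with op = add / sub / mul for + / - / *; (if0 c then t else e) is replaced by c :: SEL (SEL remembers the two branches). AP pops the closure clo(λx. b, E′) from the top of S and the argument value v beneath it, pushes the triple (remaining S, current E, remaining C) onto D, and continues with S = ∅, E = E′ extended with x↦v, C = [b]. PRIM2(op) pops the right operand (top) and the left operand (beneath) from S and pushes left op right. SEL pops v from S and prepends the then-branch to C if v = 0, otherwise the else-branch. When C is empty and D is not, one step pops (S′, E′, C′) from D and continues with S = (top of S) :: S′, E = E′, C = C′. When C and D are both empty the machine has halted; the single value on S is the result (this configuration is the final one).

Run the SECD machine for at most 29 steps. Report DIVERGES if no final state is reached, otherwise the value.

step 0: [S=∅ | E=∅ | C=[((λy. (if0 (y + 1) then (y + 4) else 8)) 4)] | D=∅]
step 1: [S=∅ | E=∅ | C=[4 :: (λy. (if0 (y + 1) then (y + 4) else 8)) :: AP] | D=∅]
step 2: [S=[4] | E=∅ | C=[(λy. (if0 (y + 1) then (y + 4) else 8)) :: AP] | D=∅]
step 3: [S=[clo(λy. (if0 (y + 1) then (y + 4) else 8), ∅) :: 4] | E=∅ | C=[AP] | D=∅]
step 4: [S=∅ | E={y↦4} | C=[(if0 (y + 1) then (y + 4) else 8)] | D=[(∅, ∅, ∅)]]
step 5: [S=∅ | E={y↦4} | C=[(y + 1) :: SEL] | D=[(∅, ∅, ∅)]]
step 6: [S=∅ | E={y↦4} | C=[y :: 1 :: PRIM2(add) :: SEL] | D=[(∅, ∅, ∅)]]
step 7: [S=[4] | E={y↦4} | C=[1 :: PRIM2(add) :: SEL] | D=[(∅, ∅, ∅)]]
step 8: [S=[1 :: 4] | E={y↦4} | C=[PRIM2(add) :: SEL] | D=[(∅, ∅, ∅)]]
step 9: [S=[5] | E={y↦4} | C=[SEL] | D=[(∅, ∅, ∅)]]
step 10: [S=∅ | E={y↦4} | C=[8] | D=[(∅, ∅, ∅)]]
step 11: [S=[8] | E={y↦4} | C=∅ | D=[(∅, ∅, ∅)]]
step 12: [S=[8] | E=∅ | C=∅ | D=∅]
→ final value 8

Answer: 8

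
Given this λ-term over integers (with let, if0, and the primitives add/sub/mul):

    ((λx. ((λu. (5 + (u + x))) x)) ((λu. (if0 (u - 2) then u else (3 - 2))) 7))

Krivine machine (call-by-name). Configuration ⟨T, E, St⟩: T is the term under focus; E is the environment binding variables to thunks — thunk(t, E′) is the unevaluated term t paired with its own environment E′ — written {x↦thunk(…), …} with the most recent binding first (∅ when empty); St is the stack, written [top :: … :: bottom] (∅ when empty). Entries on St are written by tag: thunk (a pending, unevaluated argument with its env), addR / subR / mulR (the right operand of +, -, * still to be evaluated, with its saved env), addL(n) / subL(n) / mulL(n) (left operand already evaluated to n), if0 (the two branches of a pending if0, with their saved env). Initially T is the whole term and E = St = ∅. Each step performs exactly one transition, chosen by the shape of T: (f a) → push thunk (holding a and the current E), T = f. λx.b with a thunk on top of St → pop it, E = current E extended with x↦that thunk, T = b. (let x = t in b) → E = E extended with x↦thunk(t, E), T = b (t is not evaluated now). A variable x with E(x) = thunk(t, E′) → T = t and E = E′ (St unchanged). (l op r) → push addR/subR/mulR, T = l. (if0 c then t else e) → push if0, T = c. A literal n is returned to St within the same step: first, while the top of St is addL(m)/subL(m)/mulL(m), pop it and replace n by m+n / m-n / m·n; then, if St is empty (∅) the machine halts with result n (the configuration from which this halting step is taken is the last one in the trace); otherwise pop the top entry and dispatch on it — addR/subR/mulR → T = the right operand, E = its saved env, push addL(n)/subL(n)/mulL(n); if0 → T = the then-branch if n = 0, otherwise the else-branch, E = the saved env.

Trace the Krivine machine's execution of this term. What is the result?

Answer: 7

Machine steps:
step 0: <T=((λx. ((λu. (5 + (u + x))) x)) ((λu. (if0 (u - 2) then u else (3 - 2))) 7)), E=∅, St=∅>
step 1: <T=(λx. ((λu. (5 + (u + x))) x)), E=∅, St=[thunk]>
step 2: <T=((λu. (5 + (u + x))) x), E={x↦thunk(((λu. (if0 (u - 2) then u else (3 - 2))) 7), ∅)}, St=∅>
step 3: <T=(λu. (5 + (u + x))), E={x↦thunk(((λu. (if0 (u - 2) then u else (3 - 2))) 7), ∅)}, St=[thunk]>
step 4: <T=(5 + (u + x)), E={u↦thunk(x, {x↦thunk(((λu. (if0 (u - 2) then u else (3 - 2))) 7), ∅)}), x↦thunk(((λu. (if0 (u - 2) then u else (3 - 2))) 7), ∅)}, St=∅>
step 5: <T=5, E={u↦thunk(x, {x↦thunk(((λu. (if0 (u - 2) then u else (3 - 2))) 7), ∅)}), x↦thunk(((λu. (if0 (u - 2) then u else (3 - 2))) 7), ∅)}, St=[addR]>
step 6: <T=(u + x), E={u↦thunk(x, {x↦thunk(((λu. (if0 (u - 2) then u else (3 - 2))) 7), ∅)}), x↦thunk(((λu. (if0 (u - 2) then u else (3 - 2))) 7), ∅)}, St=[addL(5)]>
step 7: <T=u, E={u↦thunk(x, {x↦thunk(((λu. (if0 (u - 2) then u else (3 - 2))) 7), ∅)}), x↦thunk(((λu. (if0 (u - 2) then u else (3 - 2))) 7), ∅)}, St=[addR :: addL(5)]>
step 8: <T=x, E={x↦thunk(((λu. (if0 (u - 2) then u else (3 - 2))) 7), ∅)}, St=[addR :: addL(5)]>
step 9: <T=((λu. (if0 (u - 2) then u else (3 - 2))) 7), E=∅, St=[addR :: addL(5)]>
step 10: <T=(λu. (if0 (u - 2) then u else (3 - 2))), E=∅, St=[thunk :: addR :: addL(5)]>
step 11: <T=(if0 (u - 2) then u else (3 - 2)), E={u↦thunk(7, ∅)}, St=[addR :: addL(5)]>
step 12: <T=(u - 2), E={u↦thunk(7, ∅)}, St=[if0 :: addR :: addL(5)]>
step 13: <T=u, E={u↦thunk(7, ∅)}, St=[subR :: if0 :: addR :: addL(5)]>
step 14: <T=7, E=∅, St=[subR :: if0 :: addR :: addL(5)]>
step 15: <T=2, E={u↦thunk(7, ∅)}, St=[subL(7) :: if0 :: addR :: addL(5)]>
step 16: <T=(3 - 2), E={u↦thunk(7, ∅)}, St=[addR :: addL(5)]>
step 17: <T=3, E={u↦thunk(7, ∅)}, St=[subR :: addR :: addL(5)]>
step 18: <T=2, E={u↦thunk(7, ∅)}, St=[subL(3) :: addR :: addL(5)]>
step 19: <T=x, E={u↦thunk(x, {x↦thunk(((λu. (if0 (u - 2) then u else (3 - 2))) 7), ∅)}), x↦thunk(((λu. (if0 (u - 2) then u else (3 - 2))) 7), ∅)}, St=[addL(1) :: addL(5)]>
step 20: <T=((λu. (if0 (u - 2) then u else (3 - 2))) 7), E=∅, St=[addL(1) :: addL(5)]>
step 21: <T=(λu. (if0 (u - 2) then u else (3 - 2))), E=∅, St=[thunk :: addL(1) :: addL(5)]>
step 22: <T=(if0 (u - 2) then u else (3 - 2)), E={u↦thunk(7, ∅)}, St=[addL(1) :: addL(5)]>
step 23: <T=(u - 2), E={u↦thunk(7, ∅)}, St=[if0 :: addL(1) :: addL(5)]>
step 24: <T=u, E={u↦thunk(7, ∅)}, St=[subR :: if0 :: addL(1) :: addL(5)]>
step 25: <T=7, E=∅, St=[subR :: if0 :: addL(1) :: addL(5)]>
step 26: <T=2, E={u↦thunk(7, ∅)}, St=[subL(7) :: if0 :: addL(1) :: addL(5)]>
step 27: <T=(3 - 2), E={u↦thunk(7, ∅)}, St=[addL(1) :: addL(5)]>
step 28: <T=3, E={u↦thunk(7, ∅)}, St=[subR :: addL(1) :: addL(5)]>
step 29: <T=2, E={u↦thunk(7, ∅)}, St=[subL(3) :: addL(1) :: addL(5)]>
→ final value 7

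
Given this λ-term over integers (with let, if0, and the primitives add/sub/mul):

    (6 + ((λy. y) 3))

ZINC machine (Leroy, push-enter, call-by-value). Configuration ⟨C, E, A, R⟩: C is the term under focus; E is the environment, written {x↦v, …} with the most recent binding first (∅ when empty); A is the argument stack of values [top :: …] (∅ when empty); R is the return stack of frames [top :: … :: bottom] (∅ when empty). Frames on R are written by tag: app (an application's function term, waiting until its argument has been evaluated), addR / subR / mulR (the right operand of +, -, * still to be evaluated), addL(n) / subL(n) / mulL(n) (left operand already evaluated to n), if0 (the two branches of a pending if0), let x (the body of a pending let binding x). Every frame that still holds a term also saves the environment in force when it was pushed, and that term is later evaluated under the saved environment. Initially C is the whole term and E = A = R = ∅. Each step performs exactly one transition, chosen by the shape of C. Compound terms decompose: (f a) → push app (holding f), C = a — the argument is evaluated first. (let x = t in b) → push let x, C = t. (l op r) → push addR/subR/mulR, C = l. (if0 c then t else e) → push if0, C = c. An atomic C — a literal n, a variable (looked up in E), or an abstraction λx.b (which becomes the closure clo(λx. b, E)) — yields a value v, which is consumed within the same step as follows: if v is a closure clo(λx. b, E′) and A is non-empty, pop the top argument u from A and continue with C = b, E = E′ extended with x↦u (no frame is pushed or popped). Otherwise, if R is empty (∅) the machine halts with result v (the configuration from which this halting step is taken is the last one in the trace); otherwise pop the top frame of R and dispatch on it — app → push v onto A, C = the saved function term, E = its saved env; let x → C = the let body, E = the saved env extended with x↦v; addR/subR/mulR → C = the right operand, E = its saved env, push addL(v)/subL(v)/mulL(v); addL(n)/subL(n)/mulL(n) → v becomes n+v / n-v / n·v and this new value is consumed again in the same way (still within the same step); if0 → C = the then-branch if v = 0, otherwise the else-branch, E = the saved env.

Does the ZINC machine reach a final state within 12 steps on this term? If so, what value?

Answer: 9

Machine steps:
0. <C=(6 + ((λy. y) 3)), E=∅, A=∅, R=∅>
1. <C=6, E=∅, A=∅, R=[addR]>
2. <C=((λy. y) 3), E=∅, A=∅, R=[addL(6)]>
3. <C=3, E=∅, A=∅, R=[app :: addL(6)]>
4. <C=(λy. y), E=∅, A=[3], R=[addL(6)]>
5. <C=y, E={y↦3}, A=∅, R=[addL(6)]>
→ final value 9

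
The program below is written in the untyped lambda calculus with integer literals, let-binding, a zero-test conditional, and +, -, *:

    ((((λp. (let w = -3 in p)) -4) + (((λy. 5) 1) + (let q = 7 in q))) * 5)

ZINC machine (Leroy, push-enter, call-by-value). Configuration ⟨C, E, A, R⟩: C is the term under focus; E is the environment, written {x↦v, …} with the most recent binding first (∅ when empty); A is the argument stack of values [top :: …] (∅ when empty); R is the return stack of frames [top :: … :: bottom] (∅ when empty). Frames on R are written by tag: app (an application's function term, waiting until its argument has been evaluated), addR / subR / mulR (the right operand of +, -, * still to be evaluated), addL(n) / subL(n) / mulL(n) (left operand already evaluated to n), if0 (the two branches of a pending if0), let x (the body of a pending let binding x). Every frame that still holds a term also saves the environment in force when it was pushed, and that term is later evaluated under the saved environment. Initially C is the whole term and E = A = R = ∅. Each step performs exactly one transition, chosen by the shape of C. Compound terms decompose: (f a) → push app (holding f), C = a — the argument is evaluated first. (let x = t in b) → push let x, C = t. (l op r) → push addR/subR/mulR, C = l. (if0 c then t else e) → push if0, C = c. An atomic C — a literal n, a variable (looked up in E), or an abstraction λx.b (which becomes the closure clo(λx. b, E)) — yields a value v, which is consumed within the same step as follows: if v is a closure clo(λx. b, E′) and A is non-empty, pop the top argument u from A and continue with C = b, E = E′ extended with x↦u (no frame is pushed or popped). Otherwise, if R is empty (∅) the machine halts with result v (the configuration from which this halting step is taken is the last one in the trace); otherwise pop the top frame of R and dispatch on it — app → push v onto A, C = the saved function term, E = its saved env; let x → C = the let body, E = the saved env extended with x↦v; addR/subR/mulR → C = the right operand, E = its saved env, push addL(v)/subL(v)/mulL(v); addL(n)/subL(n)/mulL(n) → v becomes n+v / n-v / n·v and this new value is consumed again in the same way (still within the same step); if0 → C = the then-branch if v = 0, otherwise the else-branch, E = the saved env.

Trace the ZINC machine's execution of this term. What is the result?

Answer: 40

Execution trace:
0. ⟨C=((((λp. (let w = -3 in p)) -4) + (((λy. 5) 1) + (let q = 7 in q))) * 5); E=∅; A=∅; R=∅⟩
1. ⟨C=(((λp. (let w = -3 in p)) -4) + (((λy. 5) 1) + (let q = 7 in q))); E=∅; A=∅; R=[mulR]⟩
2. ⟨C=((λp. (let w = -3 in p)) -4); E=∅; A=∅; R=[addR :: mulR]⟩
3. ⟨C=-4; E=∅; A=∅; R=[app :: addR :: mulR]⟩
4. ⟨C=(λp. (let w = -3 in p)); E=∅; A=[-4]; R=[addR :: mulR]⟩
5. ⟨C=(let w = -3 in p); E={p↦-4}; A=∅; R=[addR :: mulR]⟩
6. ⟨C=-3; E={p↦-4}; A=∅; R=[let w :: addR :: mulR]⟩
7. ⟨C=p; E={w↦-3, p↦-4}; A=∅; R=[addR :: mulR]⟩
8. ⟨C=(((λy. 5) 1) + (let q = 7 in q)); E=∅; A=∅; R=[addL(-4) :: mulR]⟩
9. ⟨C=((λy. 5) 1); E=∅; A=∅; R=[addR :: addL(-4) :: mulR]⟩
10. ⟨C=1; E=∅; A=∅; R=[app :: addR :: addL(-4) :: mulR]⟩
11. ⟨C=(λy. 5); E=∅; A=[1]; R=[addR :: addL(-4) :: mulR]⟩
12. ⟨C=5; E={y↦1}; A=∅; R=[addR :: addL(-4) :: mulR]⟩
13. ⟨C=(let q = 7 in q); E=∅; A=∅; R=[addL(5) :: addL(-4) :: mulR]⟩
14. ⟨C=7; E=∅; A=∅; R=[let q :: addL(5) :: addL(-4) :: mulR]⟩
15. ⟨C=q; E={q↦7}; A=∅; R=[addL(5) :: addL(-4) :: mulR]⟩
16. ⟨C=5; E=∅; A=∅; R=[mulL(8)]⟩
→ final value 40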